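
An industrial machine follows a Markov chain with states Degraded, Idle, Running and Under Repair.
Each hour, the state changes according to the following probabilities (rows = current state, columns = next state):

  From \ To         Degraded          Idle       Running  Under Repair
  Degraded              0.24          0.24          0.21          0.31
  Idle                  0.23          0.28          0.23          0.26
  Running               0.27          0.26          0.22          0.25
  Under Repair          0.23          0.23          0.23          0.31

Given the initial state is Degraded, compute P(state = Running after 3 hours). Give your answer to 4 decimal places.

Propagate the distribution vector 3 hours from Degraded.
After 0 hours: (1.0000, 0.0000, 0.0000, 0.0000)
After 1 hour: (0.2400, 0.2400, 0.2100, 0.3100)
After 2 hours: (0.2408, 0.2507, 0.2231, 0.2854)
After 3 hours: (0.2413, 0.2516, 0.2230, 0.2841)
P(in Running after 3 hours) = 0.2230

0.2230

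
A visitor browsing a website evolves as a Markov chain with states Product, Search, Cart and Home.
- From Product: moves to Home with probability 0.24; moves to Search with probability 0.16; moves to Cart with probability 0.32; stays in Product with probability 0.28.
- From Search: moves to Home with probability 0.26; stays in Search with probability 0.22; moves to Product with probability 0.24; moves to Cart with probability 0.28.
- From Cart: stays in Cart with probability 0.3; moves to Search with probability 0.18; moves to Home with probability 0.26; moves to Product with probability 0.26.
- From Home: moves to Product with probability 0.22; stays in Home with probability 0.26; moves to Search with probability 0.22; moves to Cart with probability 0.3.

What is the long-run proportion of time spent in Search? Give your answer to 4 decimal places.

Let the stationary distribution be π with π = πP and π_1 + π_2 + π_3 + π_4 = 1.
π_1 = 0.28·π_1 + 0.24·π_2 + 0.26·π_3 + 0.22·π_4
π_2 = 0.16·π_1 + 0.22·π_2 + 0.18·π_3 + 0.22·π_4
π_3 = 0.32·π_1 + 0.28·π_2 + 0.3·π_3 + 0.3·π_4
Solving with the normalization constraint gives π = (0.2510, 0.1929, 0.3012, 0.2550).
So the stationary probability of Search is 0.1929.

0.1929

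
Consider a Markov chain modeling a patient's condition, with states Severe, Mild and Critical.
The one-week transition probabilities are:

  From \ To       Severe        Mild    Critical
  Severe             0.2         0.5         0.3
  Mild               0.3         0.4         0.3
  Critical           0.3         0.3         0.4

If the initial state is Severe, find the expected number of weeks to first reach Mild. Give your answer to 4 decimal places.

Let t(s) be the expected number of weeks to first reach Mild from state s, with t(Mild) = 0. Conditioning on the first week:
t(Severe) = 1 + 0.2·t(Severe) + 0.3·t(Critical)
t(Critical) = 1 + 0.3·t(Severe) + 0.4·t(Critical)
Solving: t(Severe) = 2.3077, t(Critical) = 2.8205.
Expected weeks from Severe to Mild: 2.3077.

2.3077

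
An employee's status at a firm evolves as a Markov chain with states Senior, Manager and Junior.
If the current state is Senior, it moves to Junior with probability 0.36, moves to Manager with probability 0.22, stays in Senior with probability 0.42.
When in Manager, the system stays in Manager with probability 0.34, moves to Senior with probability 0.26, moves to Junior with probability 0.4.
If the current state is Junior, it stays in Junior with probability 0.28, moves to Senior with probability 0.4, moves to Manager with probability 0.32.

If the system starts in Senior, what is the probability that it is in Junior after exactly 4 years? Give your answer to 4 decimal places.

0.3440

Propagate the distribution vector 4 years from Senior.
After 0 years: (1.0000, 0.0000, 0.0000)
After 1 year: (0.4200, 0.2200, 0.3600)
After 2 years: (0.3776, 0.2824, 0.3400)
After 3 years: (0.3680, 0.2879, 0.3441)
After 4 years: (0.3671, 0.2890, 0.3440)
P(in Junior after 4 years) = 0.3440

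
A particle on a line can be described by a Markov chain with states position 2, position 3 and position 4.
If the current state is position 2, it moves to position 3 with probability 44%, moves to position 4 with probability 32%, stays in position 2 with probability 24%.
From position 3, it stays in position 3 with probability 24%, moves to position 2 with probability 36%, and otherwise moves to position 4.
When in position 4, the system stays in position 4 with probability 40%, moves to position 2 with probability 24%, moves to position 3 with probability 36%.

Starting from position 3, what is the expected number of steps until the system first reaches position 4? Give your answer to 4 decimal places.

2.6718

Let t(s) be the expected number of steps to first reach position 4 from state s, with t(position 4) = 0. Conditioning on the first step:
t(position 2) = 1 + 0.24·t(position 2) + 0.44·t(position 3)
t(position 3) = 1 + 0.36·t(position 2) + 0.24·t(position 3)
Solving: t(position 2) = 2.8626, t(position 3) = 2.6718.
Expected steps from position 3 to position 4: 2.6718.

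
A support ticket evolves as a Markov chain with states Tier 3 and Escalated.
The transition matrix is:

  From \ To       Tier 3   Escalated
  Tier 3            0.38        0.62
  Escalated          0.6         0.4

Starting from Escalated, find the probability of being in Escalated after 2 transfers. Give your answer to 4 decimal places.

Sum over the intermediate state after 1 transfer:
P = P(Escalated→Tier 3)·P(Tier 3→Escalated) + P(Escalated→Escalated)·P(Escalated→Escalated)
  = 0.6×0.62 + 0.4×0.4
  = 0.3720 + 0.1600 = 0.5320

0.5320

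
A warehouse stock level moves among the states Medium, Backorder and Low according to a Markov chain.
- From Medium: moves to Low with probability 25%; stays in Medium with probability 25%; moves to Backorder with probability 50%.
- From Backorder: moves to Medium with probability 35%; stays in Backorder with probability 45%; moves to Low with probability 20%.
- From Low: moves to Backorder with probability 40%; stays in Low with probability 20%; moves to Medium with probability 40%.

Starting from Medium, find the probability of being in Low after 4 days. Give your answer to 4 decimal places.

0.2163

Propagate the distribution vector 4 days from Medium.
After 0 days: (1.0000, 0.0000, 0.0000)
After 1 day: (0.2500, 0.5000, 0.2500)
After 2 days: (0.3375, 0.4500, 0.2125)
After 3 days: (0.3269, 0.4563, 0.2169)
After 4 days: (0.3282, 0.4555, 0.2163)
P(in Low after 4 days) = 0.2163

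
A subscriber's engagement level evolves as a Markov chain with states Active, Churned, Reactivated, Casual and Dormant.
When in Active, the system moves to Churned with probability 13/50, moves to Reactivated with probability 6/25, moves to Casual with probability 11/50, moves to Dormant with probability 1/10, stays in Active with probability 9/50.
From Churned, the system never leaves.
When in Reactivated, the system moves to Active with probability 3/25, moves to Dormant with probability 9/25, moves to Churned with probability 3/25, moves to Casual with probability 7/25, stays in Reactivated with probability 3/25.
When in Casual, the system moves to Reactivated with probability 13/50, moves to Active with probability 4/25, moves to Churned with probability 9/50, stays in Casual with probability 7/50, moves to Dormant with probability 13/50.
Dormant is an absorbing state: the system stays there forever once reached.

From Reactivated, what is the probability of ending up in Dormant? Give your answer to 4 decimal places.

Let h(s) be the probability of absorption at Dormant starting from transient state s. Then h(Dormant) = 1 and h(Churned) = 0. By first-step analysis:
h(Active) = 0.18·h(Active) + 0.26·0 + 0.24·h(Reactivated) + 0.22·h(Casual) + 0.1·1
h(Reactivated) = 0.12·h(Active) + 0.12·0 + 0.12·h(Reactivated) + 0.28·h(Casual) + 0.36·1
h(Casual) = 0.16·h(Active) + 0.18·0 + 0.26·h(Reactivated) + 0.14·h(Casual) + 0.26·1
Solving: h(Active) = 0.4740, h(Reactivated) = 0.6616, h(Casual) = 0.5905.
Starting from Reactivated, the probability is 0.6616.

0.6616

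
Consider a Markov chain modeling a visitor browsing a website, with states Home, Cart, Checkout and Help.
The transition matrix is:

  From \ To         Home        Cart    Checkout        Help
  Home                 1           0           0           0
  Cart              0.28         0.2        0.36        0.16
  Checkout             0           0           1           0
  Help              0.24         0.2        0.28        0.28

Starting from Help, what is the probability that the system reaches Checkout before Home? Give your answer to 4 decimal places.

Let h(s) be the probability of absorption at Checkout starting from transient state s. Then h(Checkout) = 1 and h(Home) = 0. By first-step analysis:
h(Cart) = 0.28·0 + 0.2·h(Cart) + 0.36·1 + 0.16·h(Help)
h(Help) = 0.24·0 + 0.2·h(Cart) + 0.28·1 + 0.28·h(Help)
Solving: h(Cart) = 0.5588, h(Help) = 0.5441.
Starting from Help, the probability is 0.5441.

0.5441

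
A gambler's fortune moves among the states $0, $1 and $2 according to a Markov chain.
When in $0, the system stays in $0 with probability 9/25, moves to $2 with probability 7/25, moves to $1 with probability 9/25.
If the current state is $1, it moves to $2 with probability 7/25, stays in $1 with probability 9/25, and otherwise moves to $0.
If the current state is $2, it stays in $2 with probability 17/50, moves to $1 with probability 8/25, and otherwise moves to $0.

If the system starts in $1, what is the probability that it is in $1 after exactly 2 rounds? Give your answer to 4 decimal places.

0.3488

Sum over the intermediate state after 1 round:
P = P($1→$0)·P($0→$1) + P($1→$1)·P($1→$1) + P($1→$2)·P($2→$1)
  = 0.36×0.36 + 0.36×0.36 + 0.28×0.32
  = 0.1296 + 0.1296 + 0.0896 = 0.3488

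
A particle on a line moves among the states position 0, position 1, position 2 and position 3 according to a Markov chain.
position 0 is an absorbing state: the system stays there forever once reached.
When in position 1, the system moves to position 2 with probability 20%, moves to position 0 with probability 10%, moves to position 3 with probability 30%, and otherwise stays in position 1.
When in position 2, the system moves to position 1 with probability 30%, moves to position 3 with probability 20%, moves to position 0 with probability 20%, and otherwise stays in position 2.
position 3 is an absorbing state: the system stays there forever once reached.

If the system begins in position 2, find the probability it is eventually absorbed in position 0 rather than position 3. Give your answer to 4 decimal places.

0.4167

Let h(s) be the probability of absorption at position 0 starting from transient state s. Then h(position 0) = 1 and h(position 3) = 0. By first-step analysis:
h(position 1) = 0.1·1 + 0.4·h(position 1) + 0.2·h(position 2) + 0.3·0
h(position 2) = 0.2·1 + 0.3·h(position 1) + 0.3·h(position 2) + 0.2·0
Solving: h(position 1) = 0.3056, h(position 2) = 0.4167.
Starting from position 2, the probability is 0.4167.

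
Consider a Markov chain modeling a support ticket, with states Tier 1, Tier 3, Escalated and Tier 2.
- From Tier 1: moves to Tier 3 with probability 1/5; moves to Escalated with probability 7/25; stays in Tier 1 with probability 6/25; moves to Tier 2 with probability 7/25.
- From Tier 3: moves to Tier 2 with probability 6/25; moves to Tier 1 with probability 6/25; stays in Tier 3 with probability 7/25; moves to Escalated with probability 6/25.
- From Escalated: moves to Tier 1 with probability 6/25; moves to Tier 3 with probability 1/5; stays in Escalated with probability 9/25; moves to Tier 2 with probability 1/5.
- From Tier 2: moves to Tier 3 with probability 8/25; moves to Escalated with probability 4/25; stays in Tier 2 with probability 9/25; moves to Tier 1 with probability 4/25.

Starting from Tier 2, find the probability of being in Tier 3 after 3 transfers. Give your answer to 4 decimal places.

Propagate the distribution vector 3 transfers from Tier 2.
After 0 transfers: (0.0000, 0.0000, 0.0000, 1.0000)
After 1 transfer: (0.1600, 0.3200, 0.1600, 0.3600)
After 2 transfers: (0.2112, 0.2688, 0.2368, 0.2832)
After 3 transfers: (0.2173, 0.2555, 0.2542, 0.2730)
P(in Tier 3 after 3 transfers) = 0.2555

0.2555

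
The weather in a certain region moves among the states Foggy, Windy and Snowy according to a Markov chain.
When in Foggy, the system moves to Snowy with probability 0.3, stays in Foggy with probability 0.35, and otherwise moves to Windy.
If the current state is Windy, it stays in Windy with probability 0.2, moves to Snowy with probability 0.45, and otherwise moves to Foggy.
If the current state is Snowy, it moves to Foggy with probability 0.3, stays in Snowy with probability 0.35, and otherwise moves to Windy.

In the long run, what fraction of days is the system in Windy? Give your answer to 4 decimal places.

Let the stationary distribution be π with π = πP and π_1 + π_2 + π_3 = 1.
π_1 = 0.35·π_1 + 0.35·π_2 + 0.3·π_3
π_2 = 0.35·π_1 + 0.2·π_2 + 0.35·π_3
Solving with the normalization constraint gives π = (0.3318, 0.3043, 0.3638).
So the stationary probability of Windy is 0.3043.

0.3043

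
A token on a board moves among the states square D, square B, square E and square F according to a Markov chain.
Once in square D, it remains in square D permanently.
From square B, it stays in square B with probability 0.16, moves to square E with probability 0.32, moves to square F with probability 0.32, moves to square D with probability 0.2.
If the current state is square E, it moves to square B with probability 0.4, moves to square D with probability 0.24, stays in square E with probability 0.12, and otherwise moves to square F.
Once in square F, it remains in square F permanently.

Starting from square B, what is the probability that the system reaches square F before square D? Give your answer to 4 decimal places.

0.5864

Let h(s) be the probability of absorption at square F starting from transient state s. Then h(square F) = 1 and h(square D) = 0. By first-step analysis:
h(square B) = 0.2·0 + 0.16·h(square B) + 0.32·h(square E) + 0.32·1
h(square E) = 0.24·0 + 0.4·h(square B) + 0.12·h(square E) + 0.24·1
Solving: h(square B) = 0.5864, h(square E) = 0.5393.
Starting from square B, the probability is 0.5864.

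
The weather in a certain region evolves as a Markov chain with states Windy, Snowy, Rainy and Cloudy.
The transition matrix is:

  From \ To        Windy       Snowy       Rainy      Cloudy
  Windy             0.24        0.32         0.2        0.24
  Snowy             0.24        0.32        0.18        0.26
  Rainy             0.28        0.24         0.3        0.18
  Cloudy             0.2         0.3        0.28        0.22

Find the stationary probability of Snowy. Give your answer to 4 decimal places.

Let the stationary distribution be π with π = πP and π_1 + π_2 + π_3 + π_4 = 1.
π_1 = 0.24·π_1 + 0.24·π_2 + 0.28·π_3 + 0.2·π_4
π_2 = 0.32·π_1 + 0.32·π_2 + 0.24·π_3 + 0.3·π_4
π_3 = 0.2·π_1 + 0.18·π_2 + 0.3·π_3 + 0.28·π_4
Solving with the normalization constraint gives π = (0.2403, 0.2966, 0.2358, 0.2272).
So the stationary probability of Snowy is 0.2966.

0.2966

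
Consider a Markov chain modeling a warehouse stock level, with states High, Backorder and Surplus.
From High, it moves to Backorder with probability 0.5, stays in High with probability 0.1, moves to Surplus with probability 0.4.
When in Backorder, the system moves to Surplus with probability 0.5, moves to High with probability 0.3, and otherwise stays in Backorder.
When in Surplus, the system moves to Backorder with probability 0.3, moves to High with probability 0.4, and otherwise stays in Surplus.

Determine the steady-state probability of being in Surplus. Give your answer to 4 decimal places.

0.3931

Let the stationary distribution be π with π = πP and π_1 + π_2 + π_3 = 1.
π_1 = 0.1·π_1 + 0.3·π_2 + 0.4·π_3
π_2 = 0.5·π_1 + 0.2·π_2 + 0.3·π_3
Solving with the normalization constraint gives π = (0.2828, 0.3241, 0.3931).
So the stationary probability of Surplus is 0.3931.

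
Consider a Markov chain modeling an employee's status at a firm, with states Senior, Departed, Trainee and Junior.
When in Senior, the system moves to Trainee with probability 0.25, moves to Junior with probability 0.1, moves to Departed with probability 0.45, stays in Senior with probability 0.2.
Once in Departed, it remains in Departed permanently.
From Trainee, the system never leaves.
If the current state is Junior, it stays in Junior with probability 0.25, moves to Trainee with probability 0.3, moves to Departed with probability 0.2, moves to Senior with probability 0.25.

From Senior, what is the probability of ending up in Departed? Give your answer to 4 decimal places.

Let h(s) be the probability of absorption at Departed starting from transient state s. Then h(Departed) = 1 and h(Trainee) = 0. By first-step analysis:
h(Senior) = 0.2·h(Senior) + 0.45·1 + 0.25·0 + 0.1·h(Junior)
h(Junior) = 0.25·h(Senior) + 0.2·1 + 0.3·0 + 0.25·h(Junior)
Solving: h(Senior) = 0.6217, h(Junior) = 0.4739.
Starting from Senior, the probability is 0.6217.

0.6217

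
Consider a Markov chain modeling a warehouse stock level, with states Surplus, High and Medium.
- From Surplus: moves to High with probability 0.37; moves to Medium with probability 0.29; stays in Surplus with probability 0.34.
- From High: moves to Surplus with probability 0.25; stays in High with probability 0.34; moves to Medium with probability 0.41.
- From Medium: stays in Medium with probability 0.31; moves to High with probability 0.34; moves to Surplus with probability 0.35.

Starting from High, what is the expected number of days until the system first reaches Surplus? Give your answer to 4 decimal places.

Let t(s) be the expected number of days to first reach Surplus from state s, with t(Surplus) = 0. Conditioning on the first day:
t(High) = 1 + 0.34·t(High) + 0.41·t(Medium)
t(Medium) = 1 + 0.34·t(High) + 0.31·t(Medium)
Solving: t(High) = 3.4810, t(Medium) = 3.1646.
Expected days from High to Surplus: 3.4810.

3.4810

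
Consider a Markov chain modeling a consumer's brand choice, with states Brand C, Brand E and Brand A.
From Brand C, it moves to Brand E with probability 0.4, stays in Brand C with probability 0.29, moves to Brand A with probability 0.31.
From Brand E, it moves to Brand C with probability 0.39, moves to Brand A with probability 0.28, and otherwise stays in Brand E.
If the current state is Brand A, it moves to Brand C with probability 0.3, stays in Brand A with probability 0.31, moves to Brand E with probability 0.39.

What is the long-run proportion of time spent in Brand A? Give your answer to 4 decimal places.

Let the stationary distribution be π with π = πP and π_1 + π_2 + π_3 = 1.
π_1 = 0.29·π_1 + 0.39·π_2 + 0.3·π_3
π_2 = 0.4·π_1 + 0.33·π_2 + 0.39·π_3
Solving with the normalization constraint gives π = (0.3301, 0.3710, 0.2989).
So the stationary probability of Brand A is 0.2989.

0.2989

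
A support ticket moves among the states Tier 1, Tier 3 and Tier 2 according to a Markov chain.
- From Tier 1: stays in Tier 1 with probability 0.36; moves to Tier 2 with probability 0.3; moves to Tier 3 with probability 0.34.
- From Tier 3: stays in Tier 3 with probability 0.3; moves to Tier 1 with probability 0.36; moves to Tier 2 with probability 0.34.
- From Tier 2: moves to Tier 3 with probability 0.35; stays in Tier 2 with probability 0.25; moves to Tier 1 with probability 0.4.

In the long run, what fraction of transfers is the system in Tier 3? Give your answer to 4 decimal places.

Let the stationary distribution be π with π = πP and π_1 + π_2 + π_3 = 1.
π_1 = 0.36·π_1 + 0.36·π_2 + 0.4·π_3
π_2 = 0.34·π_1 + 0.3·π_2 + 0.35·π_3
Solving with the normalization constraint gives π = (0.3719, 0.3298, 0.2983).
So the stationary probability of Tier 3 is 0.3298.

0.3298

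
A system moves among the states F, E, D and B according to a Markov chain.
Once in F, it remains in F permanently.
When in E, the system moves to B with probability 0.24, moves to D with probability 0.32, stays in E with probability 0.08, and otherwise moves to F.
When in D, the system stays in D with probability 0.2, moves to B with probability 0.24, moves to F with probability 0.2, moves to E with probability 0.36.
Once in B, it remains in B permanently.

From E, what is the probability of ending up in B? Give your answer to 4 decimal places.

0.4330

Let h(s) be the probability of absorption at B starting from transient state s. Then h(B) = 1 and h(F) = 0. By first-step analysis:
h(E) = 0.36·0 + 0.08·h(E) + 0.32·h(D) + 0.24·1
h(D) = 0.2·0 + 0.36·h(E) + 0.2·h(D) + 0.24·1
Solving: h(E) = 0.4330, h(D) = 0.4948.
Starting from E, the probability is 0.4330.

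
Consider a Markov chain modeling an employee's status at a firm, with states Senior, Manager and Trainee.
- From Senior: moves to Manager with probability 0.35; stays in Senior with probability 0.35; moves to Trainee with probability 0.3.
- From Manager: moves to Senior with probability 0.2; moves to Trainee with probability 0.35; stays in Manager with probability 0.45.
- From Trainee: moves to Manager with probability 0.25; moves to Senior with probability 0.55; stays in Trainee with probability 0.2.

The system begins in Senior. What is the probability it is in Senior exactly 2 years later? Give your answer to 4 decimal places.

Sum over the intermediate state after 1 year:
P = P(Senior→Senior)·P(Senior→Senior) + P(Senior→Manager)·P(Manager→Senior) + P(Senior→Trainee)·P(Trainee→Senior)
  = 0.35×0.35 + 0.35×0.2 + 0.3×0.55
  = 0.1225 + 0.0700 + 0.1650 = 0.3575

0.3575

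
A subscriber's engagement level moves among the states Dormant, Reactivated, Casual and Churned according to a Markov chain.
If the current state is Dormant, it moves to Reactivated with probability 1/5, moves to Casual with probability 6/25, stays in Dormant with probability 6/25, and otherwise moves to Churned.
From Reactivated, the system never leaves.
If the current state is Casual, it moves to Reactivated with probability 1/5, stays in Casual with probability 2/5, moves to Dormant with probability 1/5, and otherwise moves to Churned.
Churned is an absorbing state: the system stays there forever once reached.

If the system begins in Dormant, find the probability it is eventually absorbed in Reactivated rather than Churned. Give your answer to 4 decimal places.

0.4118

Let h(s) be the probability of absorption at Reactivated starting from transient state s. Then h(Reactivated) = 1 and h(Churned) = 0. By first-step analysis:
h(Dormant) = 0.24·h(Dormant) + 0.2·1 + 0.24·h(Casual) + 0.32·0
h(Casual) = 0.2·h(Dormant) + 0.2·1 + 0.4·h(Casual) + 0.2·0
Solving: h(Dormant) = 0.4118, h(Casual) = 0.4706.
Starting from Dormant, the probability is 0.4118.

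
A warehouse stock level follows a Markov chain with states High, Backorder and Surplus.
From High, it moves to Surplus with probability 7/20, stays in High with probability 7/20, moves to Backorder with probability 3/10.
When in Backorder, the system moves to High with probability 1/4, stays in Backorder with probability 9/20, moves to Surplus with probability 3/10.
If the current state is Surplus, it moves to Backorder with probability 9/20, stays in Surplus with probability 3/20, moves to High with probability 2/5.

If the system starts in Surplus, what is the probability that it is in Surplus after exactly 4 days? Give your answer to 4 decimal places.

Propagate the distribution vector 4 days from Surplus.
After 0 days: (0.0000, 0.0000, 1.0000)
After 1 day: (0.4000, 0.4500, 0.1500)
After 2 days: (0.3125, 0.3900, 0.2975)
After 3 days: (0.3259, 0.4031, 0.2710)
After 4 days: (0.3232, 0.4011, 0.2756)
P(in Surplus after 4 days) = 0.2756

0.2756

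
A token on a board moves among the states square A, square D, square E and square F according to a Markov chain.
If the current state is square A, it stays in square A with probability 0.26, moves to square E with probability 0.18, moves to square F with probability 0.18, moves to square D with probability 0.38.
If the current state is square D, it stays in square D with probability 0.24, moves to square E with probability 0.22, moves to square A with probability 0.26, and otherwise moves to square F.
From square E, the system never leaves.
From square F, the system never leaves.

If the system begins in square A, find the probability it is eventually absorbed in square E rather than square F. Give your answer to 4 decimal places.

0.4754

Let h(s) be the probability of absorption at square E starting from transient state s. Then h(square E) = 1 and h(square F) = 0. By first-step analysis:
h(square A) = 0.26·h(square A) + 0.38·h(square D) + 0.18·1 + 0.18·0
h(square D) = 0.26·h(square A) + 0.24·h(square D) + 0.22·1 + 0.28·0
Solving: h(square A) = 0.4754, h(square D) = 0.4521.
Starting from square A, the probability is 0.4754.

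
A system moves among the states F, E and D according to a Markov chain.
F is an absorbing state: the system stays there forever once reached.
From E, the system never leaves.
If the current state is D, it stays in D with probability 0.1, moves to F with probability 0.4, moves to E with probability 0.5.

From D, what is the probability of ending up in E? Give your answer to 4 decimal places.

0.5556

Let h(s) be the probability of absorption at E starting from transient state s. Then h(E) = 1 and h(F) = 0. By first-step analysis:
h(D) = 0.4·0 + 0.5·1 + 0.1·h(D)
Solving: h(D) = 0.5556.
Starting from D, the probability is 0.5556.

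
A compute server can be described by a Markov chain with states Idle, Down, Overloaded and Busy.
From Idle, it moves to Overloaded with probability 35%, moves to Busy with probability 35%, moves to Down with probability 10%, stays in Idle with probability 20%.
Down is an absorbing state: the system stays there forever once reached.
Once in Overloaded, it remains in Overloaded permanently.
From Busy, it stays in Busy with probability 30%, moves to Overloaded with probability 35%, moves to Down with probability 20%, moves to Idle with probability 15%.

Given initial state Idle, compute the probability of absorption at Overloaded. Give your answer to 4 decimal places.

0.7241

Let h(s) be the probability of absorption at Overloaded starting from transient state s. Then h(Overloaded) = 1 and h(Down) = 0. By first-step analysis:
h(Idle) = 0.2·h(Idle) + 0.1·0 + 0.35·1 + 0.35·h(Busy)
h(Busy) = 0.15·h(Idle) + 0.2·0 + 0.35·1 + 0.3·h(Busy)
Solving: h(Idle) = 0.7241, h(Busy) = 0.6552.
Starting from Idle, the probability is 0.7241.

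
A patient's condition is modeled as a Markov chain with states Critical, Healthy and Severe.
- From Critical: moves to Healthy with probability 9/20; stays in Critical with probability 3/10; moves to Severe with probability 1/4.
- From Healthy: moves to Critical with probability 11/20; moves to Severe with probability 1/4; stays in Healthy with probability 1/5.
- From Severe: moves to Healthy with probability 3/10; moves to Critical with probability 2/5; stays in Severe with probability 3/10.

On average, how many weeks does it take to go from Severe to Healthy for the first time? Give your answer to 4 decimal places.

Let t(s) be the expected number of weeks to first reach Healthy from state s, with t(Healthy) = 0. Conditioning on the first week:
t(Critical) = 1 + 0.3·t(Critical) + 0.25·t(Severe)
t(Severe) = 1 + 0.4·t(Critical) + 0.3·t(Severe)
Solving: t(Critical) = 2.4359, t(Severe) = 2.8205.
Expected weeks from Severe to Healthy: 2.8205.

2.8205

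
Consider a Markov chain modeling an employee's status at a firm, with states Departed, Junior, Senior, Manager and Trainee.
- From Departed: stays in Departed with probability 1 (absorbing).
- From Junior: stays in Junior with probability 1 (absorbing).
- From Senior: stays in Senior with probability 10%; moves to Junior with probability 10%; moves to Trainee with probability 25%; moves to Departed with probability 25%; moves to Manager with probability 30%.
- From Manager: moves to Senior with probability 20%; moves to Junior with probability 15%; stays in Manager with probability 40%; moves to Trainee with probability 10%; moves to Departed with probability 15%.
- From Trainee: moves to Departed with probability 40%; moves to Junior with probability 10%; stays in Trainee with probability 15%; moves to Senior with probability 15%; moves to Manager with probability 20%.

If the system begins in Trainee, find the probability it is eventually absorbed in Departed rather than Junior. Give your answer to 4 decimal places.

0.7316

Let h(s) be the probability of absorption at Departed starting from transient state s. Then h(Departed) = 1 and h(Junior) = 0. By first-step analysis:
h(Senior) = 0.25·1 + 0.1·0 + 0.1·h(Senior) + 0.3·h(Manager) + 0.25·h(Trainee)
h(Manager) = 0.15·1 + 0.15·0 + 0.2·h(Senior) + 0.4·h(Manager) + 0.1·h(Trainee)
h(Trainee) = 0.4·1 + 0.1·0 + 0.15·h(Senior) + 0.2·h(Manager) + 0.15·h(Trainee)
Solving: h(Senior) = 0.6806, h(Manager) = 0.5988, h(Trainee) = 0.7316.
Starting from Trainee, the probability is 0.7316.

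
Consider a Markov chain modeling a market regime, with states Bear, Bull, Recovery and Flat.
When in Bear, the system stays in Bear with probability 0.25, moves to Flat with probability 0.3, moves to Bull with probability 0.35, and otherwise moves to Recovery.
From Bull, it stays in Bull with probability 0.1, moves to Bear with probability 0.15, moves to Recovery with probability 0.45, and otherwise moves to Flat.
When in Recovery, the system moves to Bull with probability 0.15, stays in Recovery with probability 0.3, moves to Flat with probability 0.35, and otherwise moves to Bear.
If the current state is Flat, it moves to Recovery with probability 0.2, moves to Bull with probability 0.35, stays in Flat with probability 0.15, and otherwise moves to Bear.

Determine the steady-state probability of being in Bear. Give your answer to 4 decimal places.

Let the stationary distribution be π with π = πP and π_1 + π_2 + π_3 + π_4 = 1.
π_1 = 0.25·π_1 + 0.15·π_2 + 0.2·π_3 + 0.3·π_4
π_2 = 0.35·π_1 + 0.1·π_2 + 0.15·π_3 + 0.35·π_4
π_3 = 0.1·π_1 + 0.45·π_2 + 0.3·π_3 + 0.2·π_4
Solving with the normalization constraint gives π = (0.2267, 0.2379, 0.2631, 0.2723).
So the stationary probability of Bear is 0.2267.

0.2267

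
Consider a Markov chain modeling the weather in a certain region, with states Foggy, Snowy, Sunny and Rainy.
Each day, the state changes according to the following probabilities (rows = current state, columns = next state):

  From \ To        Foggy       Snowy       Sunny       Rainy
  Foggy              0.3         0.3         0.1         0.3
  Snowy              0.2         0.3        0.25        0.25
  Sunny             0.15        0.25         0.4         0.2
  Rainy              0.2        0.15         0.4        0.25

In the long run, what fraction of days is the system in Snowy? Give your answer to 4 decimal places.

Let the stationary distribution be π with π = πP and π_1 + π_2 + π_3 + π_4 = 1.
π_1 = 0.3·π_1 + 0.2·π_2 + 0.15·π_3 + 0.2·π_4
π_2 = 0.3·π_1 + 0.3·π_2 + 0.25·π_3 + 0.15·π_4
π_3 = 0.1·π_1 + 0.25·π_2 + 0.4·π_3 + 0.4·π_4
Solving with the normalization constraint gives π = (0.2055, 0.2482, 0.3011, 0.2452).
So the stationary probability of Snowy is 0.2482.

0.2482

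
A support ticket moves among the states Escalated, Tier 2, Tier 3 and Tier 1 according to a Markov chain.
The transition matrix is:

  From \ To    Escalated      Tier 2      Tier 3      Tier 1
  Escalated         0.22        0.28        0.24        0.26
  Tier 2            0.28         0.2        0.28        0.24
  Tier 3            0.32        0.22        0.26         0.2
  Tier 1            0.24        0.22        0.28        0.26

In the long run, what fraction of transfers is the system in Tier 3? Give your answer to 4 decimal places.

Let the stationary distribution be π with π = πP and π_1 + π_2 + π_3 + π_4 = 1.
π_1 = 0.22·π_1 + 0.28·π_2 + 0.32·π_3 + 0.24·π_4
π_2 = 0.28·π_1 + 0.2·π_2 + 0.22·π_3 + 0.22·π_4
π_3 = 0.24·π_1 + 0.28·π_2 + 0.26·π_3 + 0.28·π_4
Solving with the normalization constraint gives π = (0.2651, 0.2313, 0.2641, 0.2395).
So the stationary probability of Tier 3 is 0.2641.

0.2641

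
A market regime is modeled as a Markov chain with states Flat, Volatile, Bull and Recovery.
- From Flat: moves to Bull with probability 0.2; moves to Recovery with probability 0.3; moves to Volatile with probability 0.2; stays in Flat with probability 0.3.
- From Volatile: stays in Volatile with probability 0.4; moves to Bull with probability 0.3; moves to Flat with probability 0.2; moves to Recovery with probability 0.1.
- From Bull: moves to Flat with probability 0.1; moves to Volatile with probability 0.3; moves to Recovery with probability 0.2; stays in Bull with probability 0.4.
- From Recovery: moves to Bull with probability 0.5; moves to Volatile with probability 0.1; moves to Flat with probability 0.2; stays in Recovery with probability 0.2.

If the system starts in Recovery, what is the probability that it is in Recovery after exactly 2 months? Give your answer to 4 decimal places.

0.2100

Propagate the distribution vector 2 months from Recovery.
After 0 months: (0.0000, 0.0000, 0.0000, 1.0000)
After 1 month: (0.2000, 0.1000, 0.5000, 0.2000)
After 2 months: (0.1700, 0.2500, 0.3700, 0.2100)
P(in Recovery after 2 months) = 0.2100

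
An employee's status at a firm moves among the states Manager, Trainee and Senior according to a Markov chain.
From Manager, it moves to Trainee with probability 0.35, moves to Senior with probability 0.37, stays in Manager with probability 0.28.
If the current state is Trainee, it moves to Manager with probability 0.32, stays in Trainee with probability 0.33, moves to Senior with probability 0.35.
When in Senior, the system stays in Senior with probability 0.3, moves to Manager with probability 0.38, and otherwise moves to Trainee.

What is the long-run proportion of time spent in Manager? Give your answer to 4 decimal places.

Let the stationary distribution be π with π = πP and π_1 + π_2 + π_3 = 1.
π_1 = 0.28·π_1 + 0.32·π_2 + 0.38·π_3
π_2 = 0.35·π_1 + 0.33·π_2 + 0.32·π_3
Solving with the normalization constraint gives π = (0.3273, 0.3331, 0.3396).
So the stationary probability of Manager is 0.3273.

0.3273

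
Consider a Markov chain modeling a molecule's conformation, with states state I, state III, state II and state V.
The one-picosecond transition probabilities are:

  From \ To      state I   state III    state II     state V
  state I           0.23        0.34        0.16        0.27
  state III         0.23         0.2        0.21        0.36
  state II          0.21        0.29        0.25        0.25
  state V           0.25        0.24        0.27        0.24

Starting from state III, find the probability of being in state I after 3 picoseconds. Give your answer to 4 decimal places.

Propagate the distribution vector 3 picoseconds from state III.
After 0 picoseconds: (0.0000, 1.0000, 0.0000, 0.0000)
After 1 picosecond: (0.2300, 0.2000, 0.2100, 0.3600)
After 2 picoseconds: (0.2330, 0.2655, 0.2285, 0.2730)
After 3 picoseconds: (0.2309, 0.2641, 0.2239, 0.2811)
P(in state I after 3 picoseconds) = 0.2309

0.2309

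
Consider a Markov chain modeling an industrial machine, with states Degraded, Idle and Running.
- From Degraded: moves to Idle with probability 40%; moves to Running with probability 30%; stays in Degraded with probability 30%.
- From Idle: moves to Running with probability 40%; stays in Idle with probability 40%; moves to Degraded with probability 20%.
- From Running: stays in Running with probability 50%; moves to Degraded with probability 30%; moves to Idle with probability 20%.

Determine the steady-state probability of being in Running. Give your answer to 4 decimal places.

0.4146

Let the stationary distribution be π with π = πP and π_1 + π_2 + π_3 = 1.
π_1 = 0.3·π_1 + 0.2·π_2 + 0.3·π_3
π_2 = 0.4·π_1 + 0.4·π_2 + 0.2·π_3
Solving with the normalization constraint gives π = (0.2683, 0.3171, 0.4146).
So the stationary probability of Running is 0.4146.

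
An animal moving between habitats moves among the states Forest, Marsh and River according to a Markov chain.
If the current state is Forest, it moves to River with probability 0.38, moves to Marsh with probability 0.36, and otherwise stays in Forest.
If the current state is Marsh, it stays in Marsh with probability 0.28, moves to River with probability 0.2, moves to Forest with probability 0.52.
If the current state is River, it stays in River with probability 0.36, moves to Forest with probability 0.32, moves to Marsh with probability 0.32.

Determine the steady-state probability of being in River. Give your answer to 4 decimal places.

0.3158

Let the stationary distribution be π with π = πP and π_1 + π_2 + π_3 = 1.
π_1 = 0.26·π_1 + 0.52·π_2 + 0.32·π_3
π_2 = 0.36·π_1 + 0.28·π_2 + 0.32·π_3
Solving with the normalization constraint gives π = (0.3626, 0.3216, 0.3158).
So the stationary probability of River is 0.3158.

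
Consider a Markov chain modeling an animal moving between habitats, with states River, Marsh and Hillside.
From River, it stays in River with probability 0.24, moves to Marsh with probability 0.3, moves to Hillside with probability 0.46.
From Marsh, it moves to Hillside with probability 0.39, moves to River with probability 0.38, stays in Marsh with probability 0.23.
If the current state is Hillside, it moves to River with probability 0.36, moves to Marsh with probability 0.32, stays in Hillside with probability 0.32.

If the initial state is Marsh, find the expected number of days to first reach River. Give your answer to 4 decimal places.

2.6830

Let t(s) be the expected number of days to first reach River from state s, with t(River) = 0. Conditioning on the first day:
t(Marsh) = 1 + 0.23·t(Marsh) + 0.39·t(Hillside)
t(Hillside) = 1 + 0.32·t(Marsh) + 0.32·t(Hillside)
Solving: t(Marsh) = 2.6830, t(Hillside) = 2.7332.
Expected days from Marsh to River: 2.6830.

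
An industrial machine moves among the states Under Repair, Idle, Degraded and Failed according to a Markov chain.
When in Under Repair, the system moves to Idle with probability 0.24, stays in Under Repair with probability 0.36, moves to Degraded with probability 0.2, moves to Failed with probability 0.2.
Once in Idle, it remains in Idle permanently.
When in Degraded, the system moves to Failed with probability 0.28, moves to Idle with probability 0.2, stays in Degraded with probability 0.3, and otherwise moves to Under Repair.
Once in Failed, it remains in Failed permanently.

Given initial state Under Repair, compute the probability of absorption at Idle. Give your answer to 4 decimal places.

Let h(s) be the probability of absorption at Idle starting from transient state s. Then h(Idle) = 1 and h(Failed) = 0. By first-step analysis:
h(Under Repair) = 0.36·h(Under Repair) + 0.24·1 + 0.2·h(Degraded) + 0.2·0
h(Degraded) = 0.22·h(Under Repair) + 0.2·1 + 0.3·h(Degraded) + 0.28·0
Solving: h(Under Repair) = 0.5149, h(Degraded) = 0.4475.
Starting from Under Repair, the probability is 0.5149.

0.5149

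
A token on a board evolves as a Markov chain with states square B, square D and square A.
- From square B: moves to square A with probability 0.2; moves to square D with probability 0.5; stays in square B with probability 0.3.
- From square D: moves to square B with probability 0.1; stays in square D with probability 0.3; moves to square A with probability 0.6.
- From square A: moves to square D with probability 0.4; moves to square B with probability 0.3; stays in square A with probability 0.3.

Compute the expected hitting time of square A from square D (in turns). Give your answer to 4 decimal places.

1.8182

Let t(s) be the expected number of turns to first reach square A from state s, with t(square A) = 0. Conditioning on the first turn:
t(square B) = 1 + 0.3·t(square B) + 0.5·t(square D)
t(square D) = 1 + 0.1·t(square B) + 0.3·t(square D)
Solving: t(square B) = 2.7273, t(square D) = 1.8182.
Expected turns from square D to square A: 1.8182.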